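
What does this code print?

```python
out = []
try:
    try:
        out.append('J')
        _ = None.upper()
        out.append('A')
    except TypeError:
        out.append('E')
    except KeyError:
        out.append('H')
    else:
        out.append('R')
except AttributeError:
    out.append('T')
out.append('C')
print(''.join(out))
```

Execution trace: 'J' (inner try body) → 'T' (outer except AttributeError) → 'C' (after the try/except). Output: JTC

Answer: JTC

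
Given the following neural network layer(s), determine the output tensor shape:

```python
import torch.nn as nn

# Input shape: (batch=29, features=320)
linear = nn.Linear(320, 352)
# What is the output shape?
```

Input: (29, 320) -> Output: (29, 352)

Answer: (29, 352)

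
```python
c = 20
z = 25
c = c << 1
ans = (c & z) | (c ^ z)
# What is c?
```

Trace:
`c = 20` → c = 20
`z = 25` → z = 25
`c = c << 1` → c = 40
`ans = (c & z) | (c ^ z)` → ans = 57
So c = 40

Answer: 40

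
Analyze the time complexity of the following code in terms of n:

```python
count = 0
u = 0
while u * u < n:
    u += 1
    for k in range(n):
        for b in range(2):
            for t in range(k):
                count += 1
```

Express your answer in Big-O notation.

Each loop level contributes: √n × n × 1 × n. Multiplying the contributions gives O(n^2√n).

Answer: O(n^2√n)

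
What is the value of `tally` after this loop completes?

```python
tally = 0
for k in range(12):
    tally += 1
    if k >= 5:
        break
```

Loop breaks when k reaches 5, tally is 6
`tally` takes the values: 0 → 1 → 2 → 3 → 4 → 5 → 6

Answer: 6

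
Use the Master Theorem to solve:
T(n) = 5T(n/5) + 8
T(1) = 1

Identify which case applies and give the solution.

a=5, b=5, f(n)=8. log_5(5) = 1. Since c=0 < 1, Case 1 applies: T(n) = Θ(n^log_b(a)) = O(n).

Answer: O(n) - Case 1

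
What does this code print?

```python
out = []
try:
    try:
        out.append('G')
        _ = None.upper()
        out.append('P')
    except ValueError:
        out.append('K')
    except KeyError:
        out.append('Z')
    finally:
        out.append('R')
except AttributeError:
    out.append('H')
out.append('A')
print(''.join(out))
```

Execution trace: 'G' (try body) → 'R' (finally) → 'H' (outer except AttributeError) → 'A' (after the try/except). Output: GRHA

Answer: GRHA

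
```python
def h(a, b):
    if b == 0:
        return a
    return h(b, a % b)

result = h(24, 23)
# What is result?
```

h(24, 23) -> h(23, 1) -> h(1, 0) -> 1

Answer: 1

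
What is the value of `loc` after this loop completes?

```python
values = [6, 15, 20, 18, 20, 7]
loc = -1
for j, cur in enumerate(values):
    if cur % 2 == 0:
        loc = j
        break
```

First even number index in [6, 15, 20, 18, 20, 7]
`loc` takes the values: -1 → 0

Answer: 0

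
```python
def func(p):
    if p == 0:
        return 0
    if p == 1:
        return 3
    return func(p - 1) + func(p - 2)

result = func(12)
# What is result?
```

Build up from base cases: func(0)=0, func(1)=3, func(2)=3, func(3)=6, func(4)=9, func(5)=15, func(6)=24, ..., func(12)=432

Answer: 432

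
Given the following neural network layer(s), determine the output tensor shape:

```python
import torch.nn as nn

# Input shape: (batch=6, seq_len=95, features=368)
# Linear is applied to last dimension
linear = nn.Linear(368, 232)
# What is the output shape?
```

Input: (6, 95, 368) -> Output: (6, 95, 232)

Answer: (6, 95, 232)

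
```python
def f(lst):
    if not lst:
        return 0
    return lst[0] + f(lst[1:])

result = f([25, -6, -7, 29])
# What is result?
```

25 + (-6) + (-7) + 29 + 0 = 41

Answer: 41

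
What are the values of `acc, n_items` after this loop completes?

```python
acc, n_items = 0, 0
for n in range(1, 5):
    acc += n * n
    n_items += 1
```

Sum of squares and count
`acc, n_items` takes the values: (0, 0) → (1, 0) → (1, 1) → (5, 1) → (5, 2) → (14, 2) → (14, 3) → (30, 3) → (30, 4)

Answer: 30, 4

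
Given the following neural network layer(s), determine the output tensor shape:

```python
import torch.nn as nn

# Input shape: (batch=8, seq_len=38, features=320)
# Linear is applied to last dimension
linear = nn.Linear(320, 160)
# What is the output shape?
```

Input: (8, 38, 320) -> Output: (8, 38, 160)

Answer: (8, 38, 160)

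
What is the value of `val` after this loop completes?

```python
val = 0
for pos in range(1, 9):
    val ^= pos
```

XOR of 1 to 8
`val` takes the values: 0 → 1 → 3 → 0 → 4 → 1 → 7 → 0 → 8

Answer: 8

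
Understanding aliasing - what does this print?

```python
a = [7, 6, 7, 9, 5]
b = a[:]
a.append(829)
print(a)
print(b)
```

Key concept: slice [:] creates copy.
Step by step:
`a = [7, 6, 7, 9, 5]` → a = [7, 6, 7, 9, 5]
`b = a[:]` → b = [7, 6, 7, 9, 5]
`a.append(829)` → a = [7, 6, 7, 9, 5, 829]
`print(a)` → prints [7, 6, 7, 9, 5, 829]
`print(b)` → prints [7, 6, 7, 9, 5]

Answer:
[7, 6, 7, 9, 5, 829]
[7, 6, 7, 9, 5]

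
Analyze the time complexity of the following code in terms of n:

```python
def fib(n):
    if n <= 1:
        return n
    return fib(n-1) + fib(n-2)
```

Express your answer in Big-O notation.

This is Recursive Fibonacci (naive). Time complexity: O(2^n).

Answer: O(2^n)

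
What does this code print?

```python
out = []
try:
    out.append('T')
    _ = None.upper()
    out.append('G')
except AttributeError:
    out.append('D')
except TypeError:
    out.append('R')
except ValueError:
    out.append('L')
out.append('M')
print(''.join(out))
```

Execution trace: 'T' (try body) → 'D' (except AttributeError) → 'M' (after the try/except). Output: TDM

Answer: TDM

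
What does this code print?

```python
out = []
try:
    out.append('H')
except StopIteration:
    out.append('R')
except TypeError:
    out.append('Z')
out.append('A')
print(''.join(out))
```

Execution trace: 'H' (try body, no exception) → 'A' (after the try/except). Output: HA

Answer: HA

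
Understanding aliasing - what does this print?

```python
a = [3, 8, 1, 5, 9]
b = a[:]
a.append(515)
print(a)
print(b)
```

Key concept: slice [:] creates copy.
Step by step:
`a = [3, 8, 1, 5, 9]` → a = [3, 8, 1, 5, 9]
`b = a[:]` → b = [3, 8, 1, 5, 9]
`a.append(515)` → a = [3, 8, 1, 5, 9, 515]
`print(a)` → prints [3, 8, 1, 5, 9, 515]
`print(b)` → prints [3, 8, 1, 5, 9]

Answer:
[3, 8, 1, 5, 9, 515]
[3, 8, 1, 5, 9]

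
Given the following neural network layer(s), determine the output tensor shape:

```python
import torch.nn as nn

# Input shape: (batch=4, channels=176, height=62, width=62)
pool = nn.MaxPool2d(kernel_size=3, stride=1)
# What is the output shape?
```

Input: (4, 176, 62, 62) -> Output: (4, 176, 60, 60)

Answer: (4, 176, 60, 60)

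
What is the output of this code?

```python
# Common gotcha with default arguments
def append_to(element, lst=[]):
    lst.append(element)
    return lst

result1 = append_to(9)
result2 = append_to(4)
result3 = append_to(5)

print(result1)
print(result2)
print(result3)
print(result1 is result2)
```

Key concept: mutable default argument gotcha.
Step by step:
`result1 = append_to(9)` → result1 = [9]
`result2 = append_to(4)` → result1 = [9, 4] (same object as result2); result2 = [9, 4] (same object as result1)
`result3 = append_to(5)` → result1 = [9, 4, 5] (same object as result2, result3); result2 = [9, 4, 5] (same object as result1, result3); result3 = [9, 4, 5] (same object as result1, result2)
`print(result1)` → prints [9, 4, 5]
`print(result2)` → prints [9, 4, 5]
`print(result3)` → prints [9, 4, 5]
`print(result1 is result2)` → prints True

Answer:
[9, 4, 5]
[9, 4, 5]
[9, 4, 5]
True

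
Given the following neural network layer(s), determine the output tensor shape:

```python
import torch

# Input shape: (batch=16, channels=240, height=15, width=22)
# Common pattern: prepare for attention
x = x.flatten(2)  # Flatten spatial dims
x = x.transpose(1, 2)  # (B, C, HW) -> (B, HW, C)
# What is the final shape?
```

Input: (16, 240, 15, 22) -> after flatten(2): (16, 240, 330) -> Output: (16, 330, 240)

Answer: (16, 330, 240)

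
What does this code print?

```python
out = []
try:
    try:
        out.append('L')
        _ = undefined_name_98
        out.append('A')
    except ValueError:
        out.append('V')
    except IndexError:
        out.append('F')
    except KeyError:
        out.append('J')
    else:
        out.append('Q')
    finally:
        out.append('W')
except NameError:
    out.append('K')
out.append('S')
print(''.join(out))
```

Execution trace: 'L' (try body) → 'W' (finally) → 'K' (outer except NameError) → 'S' (after the try/except). Output: LWKS

Answer: LWKS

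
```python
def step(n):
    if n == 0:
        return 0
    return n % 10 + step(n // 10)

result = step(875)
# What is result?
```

Sum of digits of 875: 5 + 7 + 8 = 20

Answer: 20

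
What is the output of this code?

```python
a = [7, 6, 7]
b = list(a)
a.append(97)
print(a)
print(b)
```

Key concept: list() constructor creates copy.
Step by step:
`a = [7, 6, 7]` → a = [7, 6, 7]
`b = list(a)` → b = [7, 6, 7]
`a.append(97)` → a = [7, 6, 7, 97]
`print(a)` → prints [7, 6, 7, 97]
`print(b)` → prints [7, 6, 7]

Answer:
[7, 6, 7, 97]
[7, 6, 7]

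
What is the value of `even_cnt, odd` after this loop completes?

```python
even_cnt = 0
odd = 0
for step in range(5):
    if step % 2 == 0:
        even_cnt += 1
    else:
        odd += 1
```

Count evens and odds in range(5)
`even_cnt, odd` takes the values: (0, 0) → (1, 0) → (1, 1) → (2, 1) → (2, 2) → (3, 2)

Answer: 3, 2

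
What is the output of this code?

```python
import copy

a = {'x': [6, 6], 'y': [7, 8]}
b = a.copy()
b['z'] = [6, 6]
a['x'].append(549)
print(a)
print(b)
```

Key concept: shallow copy of dict with mutable values.
Step by step:
`a = {'x': [6, 6], 'y': [7, 8]}` → a = {'x': [6, 6], 'y': [7, 8]}
`b = a.copy()` → b = {'x': [6, 6], 'y': [7, 8]}
`b['z'] = [6, 6]` → b = {'x': [6, 6], 'y': [7, 8], 'z': [6, 6]}
`a['x'].append(549)` → a = {'x': [6, 6, 549], 'y': [7, 8]}; b = {'x': [6, 6, 549], 'y': [7, 8], 'z': [6, 6]}
`print(a)` → prints {'x': [6, 6, 549], 'y': [7, 8]}
`print(b)` → prints {'x': [6, 6, 549], 'y': [7, 8], 'z': [6, 6]}

Answer:
{'x': [6, 6, 549], 'y': [7, 8]}
{'x': [6, 6, 549], 'y': [7, 8], 'z': [6, 6]}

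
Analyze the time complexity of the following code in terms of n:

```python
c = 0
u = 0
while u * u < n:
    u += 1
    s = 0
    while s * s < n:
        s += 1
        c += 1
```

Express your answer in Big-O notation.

Each loop level contributes: √n × √n. Multiplying the contributions gives O(n).

Answer: O(n)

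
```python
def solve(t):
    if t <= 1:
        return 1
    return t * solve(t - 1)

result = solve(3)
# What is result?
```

solve(3) = 3 * 2 * 1 = 6

Answer: 6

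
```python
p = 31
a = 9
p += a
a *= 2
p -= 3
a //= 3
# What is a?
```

Trace:
`p = 31` → p = 31
`a = 9` → a = 9
`p += a` → p = 40
`a *= 2` → a = 18
`p -= 3` → p = 37
`a //= 3` → a = 6
So a = 6

Answer: 6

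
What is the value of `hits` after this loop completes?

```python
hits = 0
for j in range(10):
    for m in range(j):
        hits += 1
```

Triangle number: 0+1+2+...+9
`hits` takes the values: 0 → 1 → 2 → 3 → 4 → 5 → 6 → 7 → 8 → 9 → 10 → 11 → 12 → 13 → 14 → 15 → 16 → 17 → 18 → 19 → 20 → 21 → 22 → 23 → 24 → 25 → 26 → 27 → 28 → 29 → … → 41 → 42 → 43 → 44 → 45

Answer: 45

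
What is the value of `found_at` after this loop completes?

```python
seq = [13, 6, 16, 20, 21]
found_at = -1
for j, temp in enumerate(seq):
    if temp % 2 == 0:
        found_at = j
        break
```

First even number index in [13, 6, 16, 20, 21]
`found_at` takes the values: -1 → 1

Answer: 1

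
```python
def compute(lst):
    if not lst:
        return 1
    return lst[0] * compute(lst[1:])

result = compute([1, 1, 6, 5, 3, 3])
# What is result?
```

Product over [1, 1, 6, 5, 3, 3] = 1 * 1 * 6 * 5 * 3 * 3 = 270

Answer: 270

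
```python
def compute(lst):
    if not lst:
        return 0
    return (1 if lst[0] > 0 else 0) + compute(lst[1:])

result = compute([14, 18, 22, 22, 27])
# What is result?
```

Count of positive elements in [14, 18, 22, 22, 27] = 5

Answer: 5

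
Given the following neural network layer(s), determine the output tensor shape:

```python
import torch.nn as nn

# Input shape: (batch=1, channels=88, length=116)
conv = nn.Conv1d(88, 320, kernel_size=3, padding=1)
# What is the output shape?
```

Input: (1, 88, 116) -> Output: (1, 320, 116)

Answer: (1, 320, 116)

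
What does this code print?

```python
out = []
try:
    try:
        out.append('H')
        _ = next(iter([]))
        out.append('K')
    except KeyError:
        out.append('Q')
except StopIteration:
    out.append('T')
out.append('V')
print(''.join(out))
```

Execution trace: 'H' (try body) → 'T' (outer except StopIteration) → 'V' (after the try/except). Output: HTV

Answer: HTV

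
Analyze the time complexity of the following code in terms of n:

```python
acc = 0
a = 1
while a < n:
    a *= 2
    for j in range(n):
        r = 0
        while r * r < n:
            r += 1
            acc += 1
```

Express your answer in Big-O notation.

Each loop level contributes: log n × n × √n. Multiplying the contributions gives O(n√n log n).

Answer: O(n√n log n)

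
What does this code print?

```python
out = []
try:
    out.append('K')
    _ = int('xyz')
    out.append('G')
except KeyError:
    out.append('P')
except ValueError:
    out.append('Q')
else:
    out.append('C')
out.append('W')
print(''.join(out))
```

Execution trace: 'K' (try body) → 'Q' (except ValueError) → 'W' (after the try/except). Output: KQW

Answer: KQW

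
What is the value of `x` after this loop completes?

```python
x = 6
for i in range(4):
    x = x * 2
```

Multiply by 2, 4 times: 6 * 2^4 = 96
`x` takes the values: 6 → 12 → 24 → 48 → 96

Answer: 96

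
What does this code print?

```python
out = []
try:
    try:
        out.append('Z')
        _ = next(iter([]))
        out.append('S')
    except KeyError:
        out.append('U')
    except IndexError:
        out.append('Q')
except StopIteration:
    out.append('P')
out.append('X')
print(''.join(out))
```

Execution trace: 'Z' (try body) → 'P' (outer except StopIteration) → 'X' (after the try/except). Output: ZPX

Answer: ZPX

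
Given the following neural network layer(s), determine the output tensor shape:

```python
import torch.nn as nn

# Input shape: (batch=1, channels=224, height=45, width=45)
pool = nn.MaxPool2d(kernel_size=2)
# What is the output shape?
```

Input: (1, 224, 45, 45) -> Output: (1, 224, 22, 22)

Answer: (1, 224, 22, 22)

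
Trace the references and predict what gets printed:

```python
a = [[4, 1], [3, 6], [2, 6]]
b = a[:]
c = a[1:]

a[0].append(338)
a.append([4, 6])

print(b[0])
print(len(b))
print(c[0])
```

Key concept: slice with nested mutation.
Step by step:
`a = [[4, 1], [3, 6], [2, 6]]` → a = [[4, 1], [3, 6], [2, 6]]
`b = a[:]` → b = [[4, 1], [3, 6], [2, 6]]
`c = a[1:]` → c = [[3, 6], [2, 6]]
`a[0].append(338)` → a = [[4, 1, 338], [3, 6], [2, 6]]; b = [[4, 1, 338], [3, 6], [2, 6]]
`a.append([4, 6])` → a = [[4, 1, 338], [3, 6], [2, 6], [4, 6]]
`print(b[0])` → prints [4, 1, 338]
`print(len(b))` → prints 3
`print(c[0])` → prints [3, 6]

Answer:
[4, 1, 338]
3
[3, 6]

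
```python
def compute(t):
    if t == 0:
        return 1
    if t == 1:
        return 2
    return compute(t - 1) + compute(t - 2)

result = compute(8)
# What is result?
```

Build up from base cases: compute(0)=1, compute(1)=2, compute(2)=3, compute(3)=5, compute(4)=8, compute(5)=13, compute(6)=21, ..., compute(8)=55

Answer: 55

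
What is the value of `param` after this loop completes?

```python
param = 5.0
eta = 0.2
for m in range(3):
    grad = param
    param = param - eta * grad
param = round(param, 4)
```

Gradient descent: w = 5.0 * (1 - 0.2)^3
`param` takes the values: 5.0 → 4.0 → 3.2 → 2.56

Answer: 2.56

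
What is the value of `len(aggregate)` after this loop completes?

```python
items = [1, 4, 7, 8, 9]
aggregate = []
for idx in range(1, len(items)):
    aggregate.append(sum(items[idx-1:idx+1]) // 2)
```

Number of 2-element averages
`aggregate` takes the values: [] → [2] → [2, 5] → [2, 5, 7] → [2, 5, 7, 8]
So `len(aggregate)` = 4

Answer: 4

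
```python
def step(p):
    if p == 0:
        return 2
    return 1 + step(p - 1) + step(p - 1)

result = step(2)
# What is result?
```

step(p) = 1 + 2·step(p-1), step(0)=2. Closed form: (2+1)·2^2 - 1 = 11.

Answer: 11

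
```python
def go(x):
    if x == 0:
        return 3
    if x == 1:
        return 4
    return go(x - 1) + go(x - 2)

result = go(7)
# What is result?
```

Build up from base cases: go(0)=3, go(1)=4, go(2)=7, go(3)=11, go(4)=18, go(5)=29, go(6)=47, ..., go(7)=76

Answer: 76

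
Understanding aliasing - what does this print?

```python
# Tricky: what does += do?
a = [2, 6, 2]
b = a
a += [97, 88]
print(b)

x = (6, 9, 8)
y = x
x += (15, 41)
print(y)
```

Key concept: += behavior differs for mutable vs immutable.
Step by step:
`a = [2, 6, 2]` → a = [2, 6, 2]
`b = a` → b = [2, 6, 2] (same object as a)
`a += [97, 88]` → a = [2, 6, 2, 97, 88] (same object as b); b = [2, 6, 2, 97, 88] (same object as a)
`print(b)` → prints [2, 6, 2, 97, 88]
`x = (6, 9, 8)` → x = (6, 9, 8)
`y = x` → y = (6, 9, 8)
`x += (15, 41)` → x = (6, 9, 8, 15, 41)
`print(y)` → prints (6, 9, 8)

Answer:
[2, 6, 2, 97, 88]
(6, 9, 8)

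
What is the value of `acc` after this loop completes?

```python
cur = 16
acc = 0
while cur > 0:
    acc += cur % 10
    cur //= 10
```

Sum digits of 16
`acc` takes the values: 0 → 6 → 7

Answer: 7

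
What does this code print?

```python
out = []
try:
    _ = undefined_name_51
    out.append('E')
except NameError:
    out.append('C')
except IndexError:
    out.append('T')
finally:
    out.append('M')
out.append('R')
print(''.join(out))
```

Execution trace: 'C' (except NameError) → 'M' (finally) → 'R' (after the try/except). Output: CMR

Answer: CMR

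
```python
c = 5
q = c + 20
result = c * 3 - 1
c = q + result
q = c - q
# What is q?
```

Trace:
`c = 5` → c = 5
`q = c + 20` → q = 25
`result = c * 3 - 1` → result = 14
`c = q + result` → c = 39
`q = c - q` → q = 14
So q = 14

Answer: 14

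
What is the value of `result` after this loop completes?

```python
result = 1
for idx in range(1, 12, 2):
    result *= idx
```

Product of 1, 3, 5, ... up to 11
`result` takes the values: 1 → 3 → 15 → 105 → 945 → 10395

Answer: 10395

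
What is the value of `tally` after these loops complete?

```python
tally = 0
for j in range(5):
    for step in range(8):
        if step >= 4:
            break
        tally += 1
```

Inner breaks at 4, outer runs 5 times
`tally` takes the values: 0 → 1 → 2 → 3 → 4 → 5 → 6 → 7 → 8 → 9 → 10 → 11 → 12 → 13 → 14 → 15 → 16 → 17 → 18 → 19 → 20

Answer: 20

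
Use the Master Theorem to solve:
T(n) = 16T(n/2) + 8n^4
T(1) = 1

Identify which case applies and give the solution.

a=16, b=2, f(n)=8n^4. log_2(16) = 4. Since c=4 = 4, Case 2 applies: T(n) = Θ(n^log_b(a) · log n) = O(n^4 log n).

Answer: O(n^4 log n) - Case 2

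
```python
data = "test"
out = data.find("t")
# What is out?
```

Trace:
`data = "test"` → data = 'test'
`out = data.find("t")` → out = 0
So out = 0

Answer: 0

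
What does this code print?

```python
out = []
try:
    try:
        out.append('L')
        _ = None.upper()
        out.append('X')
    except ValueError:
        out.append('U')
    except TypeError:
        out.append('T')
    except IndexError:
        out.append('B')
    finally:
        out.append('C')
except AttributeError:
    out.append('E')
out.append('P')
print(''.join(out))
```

Execution trace: 'L' (inner try body) → 'C' (inner finally) → 'E' (outer except AttributeError) → 'P' (after the try/except). Output: LCEP

Answer: LCEP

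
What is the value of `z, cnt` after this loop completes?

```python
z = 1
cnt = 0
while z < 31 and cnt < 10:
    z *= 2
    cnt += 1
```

Double until >= 31 or 10 iterations
`z, cnt` takes the values: (1, 0) → (2, 0) → (2, 1) → (4, 1) → (4, 2) → (8, 2) → (8, 3) → (16, 3) → (16, 4) → (32, 4) → (32, 5)

Answer: 32, 5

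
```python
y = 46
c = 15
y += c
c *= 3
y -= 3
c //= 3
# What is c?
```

Trace:
`y = 46` → y = 46
`c = 15` → c = 15
`y += c` → y = 61
`c *= 3` → c = 45
`y -= 3` → y = 58
`c //= 3` → c = 15
So c = 15

Answer: 15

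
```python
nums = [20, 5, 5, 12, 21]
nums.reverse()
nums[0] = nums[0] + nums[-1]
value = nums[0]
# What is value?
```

Trace:
`nums = [20, 5, 5, 12, 21]` → nums = [20, 5, 5, 12, 21]
`nums.reverse()` → nums = [21, 12, 5, 5, 20]
`nums[0] = nums[0] + nums[-1]` → nums = [41, 12, 5, 5, 20]
`value = nums[0]` → value = 41
So value = 41

Answer: 41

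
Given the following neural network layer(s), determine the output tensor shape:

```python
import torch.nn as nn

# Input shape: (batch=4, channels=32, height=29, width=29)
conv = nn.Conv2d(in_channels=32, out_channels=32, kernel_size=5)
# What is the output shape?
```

Input: (4, 32, 29, 29) -> Output: (4, 32, 25, 25)

Answer: (4, 32, 25, 25)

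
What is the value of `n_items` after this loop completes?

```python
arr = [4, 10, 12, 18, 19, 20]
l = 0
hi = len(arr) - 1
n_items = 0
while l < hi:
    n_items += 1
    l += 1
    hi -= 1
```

Iterations until pointers meet (list length 6)
`n_items` takes the values: 0 → 1 → 2 → 3

Answer: 3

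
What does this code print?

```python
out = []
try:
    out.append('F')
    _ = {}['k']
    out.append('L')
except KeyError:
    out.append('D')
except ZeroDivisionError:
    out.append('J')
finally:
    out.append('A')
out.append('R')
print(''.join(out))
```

Execution trace: 'F' (try body) → 'D' (except KeyError) → 'A' (finally) → 'R' (after the try/except). Output: FDAR

Answer: FDAR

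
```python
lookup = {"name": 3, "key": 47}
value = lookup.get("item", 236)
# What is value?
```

Trace:
`lookup = {"name": 3, "key": 47}` → lookup = {'name': 3, 'key': 47}
`value = lookup.get("item", 236)` → value = 236
So value = 236

Answer: 236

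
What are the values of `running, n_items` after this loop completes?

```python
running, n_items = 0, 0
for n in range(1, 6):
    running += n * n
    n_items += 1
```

Sum of squares and count
`running, n_items` takes the values: (0, 0) → (1, 0) → (1, 1) → (5, 1) → (5, 2) → (14, 2) → (14, 3) → (30, 3) → (30, 4) → (55, 4) → (55, 5)

Answer: 55, 5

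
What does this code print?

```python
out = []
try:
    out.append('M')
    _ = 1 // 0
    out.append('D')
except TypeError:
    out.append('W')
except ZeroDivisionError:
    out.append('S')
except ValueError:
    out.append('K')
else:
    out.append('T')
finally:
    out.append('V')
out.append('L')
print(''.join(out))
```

Execution trace: 'M' (try body) → 'S' (except ZeroDivisionError) → 'V' (finally) → 'L' (after the try/except). Output: MSVL

Answer: MSVL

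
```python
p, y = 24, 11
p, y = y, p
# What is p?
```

Trace:
`p, y = 24, 11` → p = 24; y = 11
`p, y = y, p` → p = 11; y = 24
So p = 11

Answer: 11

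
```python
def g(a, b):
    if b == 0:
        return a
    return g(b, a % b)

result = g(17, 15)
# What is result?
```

g(17, 15) -> g(15, 2) -> g(2, 1) -> g(1, 0) -> 1

Answer: 1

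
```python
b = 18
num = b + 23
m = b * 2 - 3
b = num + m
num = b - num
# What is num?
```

Trace:
`b = 18` → b = 18
`num = b + 23` → num = 41
`m = b * 2 - 3` → m = 33
`b = num + m` → b = 74
`num = b - num` → num = 33
So num = 33

Answer: 33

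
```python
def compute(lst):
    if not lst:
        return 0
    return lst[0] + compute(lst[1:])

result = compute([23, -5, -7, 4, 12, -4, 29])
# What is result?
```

23 + (-5) + (-7) + 4 + 12 + (-4) + 29 + 0 = 52

Answer: 52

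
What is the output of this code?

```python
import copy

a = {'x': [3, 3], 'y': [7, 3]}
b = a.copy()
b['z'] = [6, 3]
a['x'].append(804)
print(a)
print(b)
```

Key concept: shallow copy of dict with mutable values.
Step by step:
`a = {'x': [3, 3], 'y': [7, 3]}` → a = {'x': [3, 3], 'y': [7, 3]}
`b = a.copy()` → b = {'x': [3, 3], 'y': [7, 3]}
`b['z'] = [6, 3]` → b = {'x': [3, 3], 'y': [7, 3], 'z': [6, 3]}
`a['x'].append(804)` → a = {'x': [3, 3, 804], 'y': [7, 3]}; b = {'x': [3, 3, 804], 'y': [7, 3], 'z': [6, 3]}
`print(a)` → prints {'x': [3, 3, 804], 'y': [7, 3]}
`print(b)` → prints {'x': [3, 3, 804], 'y': [7, 3], 'z': [6, 3]}

Answer:
{'x': [3, 3, 804], 'y': [7, 3]}
{'x': [3, 3, 804], 'y': [7, 3], 'z': [6, 3]}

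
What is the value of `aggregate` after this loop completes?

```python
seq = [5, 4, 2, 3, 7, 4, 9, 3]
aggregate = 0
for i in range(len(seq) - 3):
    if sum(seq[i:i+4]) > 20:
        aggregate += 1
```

Count windows with sum > 20
`aggregate` takes the values: 0 → 1 → 2

Answer: 2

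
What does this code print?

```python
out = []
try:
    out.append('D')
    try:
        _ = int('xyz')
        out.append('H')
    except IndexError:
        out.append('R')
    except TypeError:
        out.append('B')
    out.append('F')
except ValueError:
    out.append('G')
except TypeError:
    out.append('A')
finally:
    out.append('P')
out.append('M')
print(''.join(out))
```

Execution trace: 'D' (try body) → 'G' (except ValueError) → 'P' (finally) → 'M' (after the try/except). Output: DGPM

Answer: DGPM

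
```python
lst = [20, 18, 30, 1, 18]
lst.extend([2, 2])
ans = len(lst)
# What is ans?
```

Trace:
`lst = [20, 18, 30, 1, 18]` → lst = [20, 18, 30, 1, 18]
`lst.extend([2, 2])` → lst = [20, 18, 30, 1, 18, 2, 2]
`ans = len(lst)` → ans = 7
So ans = 7

Answer: 7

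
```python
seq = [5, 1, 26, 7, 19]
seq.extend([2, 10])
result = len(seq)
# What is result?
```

Trace:
`seq = [5, 1, 26, 7, 19]` → seq = [5, 1, 26, 7, 19]
`seq.extend([2, 10])` → seq = [5, 1, 26, 7, 19, 2, 10]
`result = len(seq)` → result = 7
So result = 7

Answer: 7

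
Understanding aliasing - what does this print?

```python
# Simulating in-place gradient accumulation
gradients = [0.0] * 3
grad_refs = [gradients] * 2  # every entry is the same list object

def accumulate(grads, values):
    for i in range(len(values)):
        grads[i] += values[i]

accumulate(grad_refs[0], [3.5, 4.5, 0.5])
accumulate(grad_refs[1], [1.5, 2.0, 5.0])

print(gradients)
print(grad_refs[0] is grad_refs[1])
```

Key concept: gradient accumulation aliasing.
Step by step:
`gradients = [0.0] * 3` → gradients = [0.0, 0.0, 0.0]
`grad_refs = [gradients] * 2` → grad_refs = [[0.0, 0.0, 0.0], [0.0, 0.0, 0.0]]
`accumulate(grad_refs[0], [3.5, 4.5, 0.5])` → gradients = [3.5, 4.5, 0.5]; grad_refs = [[3.5, 4.5, 0.5], [3.5, 4.5, 0.5]]
`accumulate(grad_refs[1], [1.5, 2.0, 5.0])` → gradients = [5.0, 6.5, 5.5]; grad_refs = [[5.0, 6.5, 5.5], [5.0, 6.5, 5.5]]
`print(gradients)` → prints [5.0, 6.5, 5.5]
`print(grad_refs[0] is grad_refs[1])` → prints True

Answer:
[5.0, 6.5, 5.5]
True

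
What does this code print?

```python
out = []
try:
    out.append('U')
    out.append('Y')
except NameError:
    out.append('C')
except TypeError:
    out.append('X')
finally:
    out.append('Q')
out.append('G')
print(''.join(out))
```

Execution trace: 'U' (try body) → 'Y' (try body, no exception) → 'Q' (finally) → 'G' (after the try/except). Output: UYQG

Answer: UYQG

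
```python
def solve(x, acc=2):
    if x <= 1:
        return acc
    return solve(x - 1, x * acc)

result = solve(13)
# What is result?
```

Accumulator trace (n, acc): (13, 2) -> (12, 26) -> (11, 312) -> (10, 3432) -> (9, 34320) -> (8, 308880) -> (7, 2471040) -> (6, 17297280) -> (5, 103783680) -> (4, 518918400) -> (3, 2075673600) -> (2, 6227020800) -> (1, 12454041600) -> return 12454041600

Answer: 12454041600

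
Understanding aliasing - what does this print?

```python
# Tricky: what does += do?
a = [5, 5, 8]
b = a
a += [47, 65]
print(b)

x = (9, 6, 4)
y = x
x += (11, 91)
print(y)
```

Key concept: += behavior differs for mutable vs immutable.
Step by step:
`a = [5, 5, 8]` → a = [5, 5, 8]
`b = a` → b = [5, 5, 8] (same object as a)
`a += [47, 65]` → a = [5, 5, 8, 47, 65] (same object as b); b = [5, 5, 8, 47, 65] (same object as a)
`print(b)` → prints [5, 5, 8, 47, 65]
`x = (9, 6, 4)` → x = (9, 6, 4)
`y = x` → y = (9, 6, 4)
`x += (11, 91)` → x = (9, 6, 4, 11, 91)
`print(y)` → prints (9, 6, 4)

Answer:
[5, 5, 8, 47, 65]
(9, 6, 4)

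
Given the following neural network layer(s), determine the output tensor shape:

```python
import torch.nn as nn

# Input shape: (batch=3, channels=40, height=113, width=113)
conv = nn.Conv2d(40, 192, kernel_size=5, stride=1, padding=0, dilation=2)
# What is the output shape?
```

Input: (3, 40, 113, 113) -> Output: (3, 192, 105, 105)

Answer: (3, 192, 105, 105)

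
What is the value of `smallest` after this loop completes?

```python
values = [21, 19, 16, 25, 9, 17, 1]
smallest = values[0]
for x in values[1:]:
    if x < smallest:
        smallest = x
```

Minimum of [21, 19, 16, 25, 9, 17, 1]
`smallest` takes the values: 21 → 19 → 16 → 9 → 1

Answer: 1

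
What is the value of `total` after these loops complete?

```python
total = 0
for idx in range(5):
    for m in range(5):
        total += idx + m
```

Sum of all idx+m for idx,m in 5x5
`total` takes the values: 0 → 1 → 3 → 6 → 10 → 11 → 13 → 16 → 20 → 25 → 27 → 30 → 34 → 39 → 45 → 48 → 52 → 57 → 63 → 70 → 74 → 79 → 85 → 92 → 100

Answer: 100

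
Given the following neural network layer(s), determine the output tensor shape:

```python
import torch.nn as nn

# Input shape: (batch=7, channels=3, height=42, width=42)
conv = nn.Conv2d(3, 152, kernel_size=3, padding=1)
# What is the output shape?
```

Input: (7, 3, 42, 42) -> Output: (7, 152, 42, 42)

Answer: (7, 152, 42, 42)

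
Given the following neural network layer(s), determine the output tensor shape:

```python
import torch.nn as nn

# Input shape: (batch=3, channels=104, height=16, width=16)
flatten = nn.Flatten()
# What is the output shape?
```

Input: (3, 104, 16, 16) -> Output: (3, 26624)

Answer: (3, 26624)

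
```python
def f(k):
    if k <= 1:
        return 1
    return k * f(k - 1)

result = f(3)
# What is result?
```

f(3) = 3 * 2 * 1 = 6

Answer: 6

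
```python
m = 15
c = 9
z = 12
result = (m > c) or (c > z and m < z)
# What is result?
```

Trace:
`m = 15` → m = 15
`c = 9` → c = 9
`z = 12` → z = 12
`result = (m > c) or (c > z and m < z)` → result = True
So result = True

Answer: True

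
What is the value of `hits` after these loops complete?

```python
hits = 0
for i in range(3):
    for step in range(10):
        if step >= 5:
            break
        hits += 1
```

Inner breaks at 5, outer runs 3 times
`hits` takes the values: 0 → 1 → 2 → 3 → 4 → 5 → 6 → 7 → 8 → 9 → 10 → 11 → 12 → 13 → 14 → 15

Answer: 15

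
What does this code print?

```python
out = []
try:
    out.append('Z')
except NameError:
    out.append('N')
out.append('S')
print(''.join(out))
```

Execution trace: 'Z' (try body, no exception) → 'S' (after the try/except). Output: ZS

Answer: ZS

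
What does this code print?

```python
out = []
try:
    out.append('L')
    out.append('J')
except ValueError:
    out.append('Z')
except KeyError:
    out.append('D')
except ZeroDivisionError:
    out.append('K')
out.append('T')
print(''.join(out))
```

Execution trace: 'L' (try body) → 'J' (try body, no exception) → 'T' (after the try/except). Output: LJT

Answer: LJT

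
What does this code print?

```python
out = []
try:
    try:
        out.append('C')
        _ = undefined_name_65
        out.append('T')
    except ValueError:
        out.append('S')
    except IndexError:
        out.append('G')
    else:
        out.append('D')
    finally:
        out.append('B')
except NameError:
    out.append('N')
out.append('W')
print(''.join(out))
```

Execution trace: 'C' (try body) → 'B' (finally) → 'N' (outer except NameError) → 'W' (after the try/except). Output: CBNW

Answer: CBNW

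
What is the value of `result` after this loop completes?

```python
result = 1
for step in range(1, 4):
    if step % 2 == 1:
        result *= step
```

Product of odd numbers 1 to 3
`result` takes the values: 1 → 3

Answer: 3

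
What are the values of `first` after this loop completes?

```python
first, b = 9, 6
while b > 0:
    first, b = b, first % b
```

GCD of 9 and 6
`first` takes the values: 9 → 6 → 3

Answer: 3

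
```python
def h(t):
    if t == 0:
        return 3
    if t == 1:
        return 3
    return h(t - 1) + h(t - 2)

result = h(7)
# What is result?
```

Build up from base cases: h(0)=3, h(1)=3, h(2)=6, h(3)=9, h(4)=15, h(5)=24, h(6)=39, ..., h(7)=63

Answer: 63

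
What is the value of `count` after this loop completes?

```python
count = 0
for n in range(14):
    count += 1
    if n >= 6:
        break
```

Loop breaks when n reaches 6, count is 7
`count` takes the values: 0 → 1 → 2 → 3 → 4 → 5 → 6 → 7

Answer: 7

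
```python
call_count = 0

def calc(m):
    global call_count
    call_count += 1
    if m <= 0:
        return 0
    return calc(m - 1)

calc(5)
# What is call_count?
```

Linear recursion stepping by 1: 6 calls from m=5 down to ≤0.

Answer: 6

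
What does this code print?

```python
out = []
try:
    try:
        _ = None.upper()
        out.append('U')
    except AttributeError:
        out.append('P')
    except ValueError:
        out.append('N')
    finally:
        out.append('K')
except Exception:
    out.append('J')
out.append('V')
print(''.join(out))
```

Execution trace: 'P' (inner except AttributeError) → 'K' (inner finally) → 'V' (after the try/except). Output: PKV

Answer: PKV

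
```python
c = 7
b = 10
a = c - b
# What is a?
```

Trace:
`c = 7` → c = 7
`b = 10` → b = 10
`a = c - b` → a = -3
So a = -3

Answer: -3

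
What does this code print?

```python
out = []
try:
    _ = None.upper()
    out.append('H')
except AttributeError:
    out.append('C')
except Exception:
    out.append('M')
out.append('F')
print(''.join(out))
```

Execution trace: 'C' (except AttributeError) → 'F' (after the try/except). Output: CF

Answer: CF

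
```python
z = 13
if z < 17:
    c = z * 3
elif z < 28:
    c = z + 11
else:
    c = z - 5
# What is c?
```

Trace:
`z = 13` → z = 13
`if z < 17: ...` → z < 17 is True → c = 39
So c = 39

Answer: 39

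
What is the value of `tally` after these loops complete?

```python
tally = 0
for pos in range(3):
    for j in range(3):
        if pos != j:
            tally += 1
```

3² - 3 (exclude diagonal)
`tally` takes the values: 0 → 1 → 2 → 3 → 4 → 5 → 6

Answer: 6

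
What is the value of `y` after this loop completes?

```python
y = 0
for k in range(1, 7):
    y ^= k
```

XOR of 1 to 6
`y` takes the values: 0 → 1 → 3 → 0 → 4 → 1 → 7

Answer: 7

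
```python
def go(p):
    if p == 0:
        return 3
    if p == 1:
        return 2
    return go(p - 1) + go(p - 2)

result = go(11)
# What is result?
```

Build up from base cases: go(0)=3, go(1)=2, go(2)=5, go(3)=7, go(4)=12, go(5)=19, go(6)=31, ..., go(11)=343

Answer: 343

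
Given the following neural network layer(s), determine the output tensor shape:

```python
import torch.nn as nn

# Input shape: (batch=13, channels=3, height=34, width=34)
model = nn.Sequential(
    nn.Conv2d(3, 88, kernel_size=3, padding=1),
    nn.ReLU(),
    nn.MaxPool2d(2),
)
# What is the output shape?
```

Input: (13, 3, 34, 34) -> after Conv2d: (13, 88, 34, 34) -> after ReLU: (13, 88, 34, 34) -> Output: (13, 88, 17, 17)

Answer: (13, 88, 17, 17)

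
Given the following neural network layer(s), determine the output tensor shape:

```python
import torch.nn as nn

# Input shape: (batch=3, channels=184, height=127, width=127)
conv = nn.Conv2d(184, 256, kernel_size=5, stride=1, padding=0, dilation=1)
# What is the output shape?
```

Input: (3, 184, 127, 127) -> Output: (3, 256, 123, 123)

Answer: (3, 256, 123, 123)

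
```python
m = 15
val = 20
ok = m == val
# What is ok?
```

Trace:
`m = 15` → m = 15
`val = 20` → val = 20
`ok = m == val` → ok = False
So ok = False

Answer: False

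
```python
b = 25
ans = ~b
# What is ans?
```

Trace:
`b = 25` → b = 25
`ans = ~b` → ans = -26
So ans = -26

Answer: -26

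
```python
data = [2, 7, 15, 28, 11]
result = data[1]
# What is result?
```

Trace:
`data = [2, 7, 15, 28, 11]` → data = [2, 7, 15, 28, 11]
`result = data[1]` → result = 7
So result = 7

Answer: 7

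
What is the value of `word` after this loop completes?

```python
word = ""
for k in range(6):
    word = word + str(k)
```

Concatenate digits 0 to 5
`word` takes the values: "" → "0" → "01" → "012" → "0123" → "01234" → "012345"

Answer: "012345"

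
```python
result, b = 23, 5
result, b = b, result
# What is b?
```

Trace:
`result, b = 23, 5` → result = 23; b = 5
`result, b = b, result` → result = 5; b = 23
So b = 23

Answer: 23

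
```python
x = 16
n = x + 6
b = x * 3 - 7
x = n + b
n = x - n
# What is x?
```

Trace:
`x = 16` → x = 16
`n = x + 6` → n = 22
`b = x * 3 - 7` → b = 41
`x = n + b` → x = 63
`n = x - n` → n = 41
So x = 63

Answer: 63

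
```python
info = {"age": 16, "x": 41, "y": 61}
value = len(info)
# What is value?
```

Trace:
`info = {"age": 16, "x": 41, "y": 61}` → info = {'age': 16, 'x': 41, 'y': 61}
`value = len(info)` → value = 3
So value = 3

Answer: 3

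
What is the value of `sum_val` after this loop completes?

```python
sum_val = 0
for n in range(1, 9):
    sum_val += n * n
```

Sum of squares 1² to 8² = 204
`sum_val` takes the values: 0 → 1 → 5 → 14 → 30 → 55 → 91 → 140 → 204

Answer: 204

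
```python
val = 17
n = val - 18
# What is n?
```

Trace:
`val = 17` → val = 17
`n = val - 18` → n = -1
So n = -1

Answer: -1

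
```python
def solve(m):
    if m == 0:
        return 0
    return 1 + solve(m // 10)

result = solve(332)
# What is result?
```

Count of digits of 332: 3

Answer: 3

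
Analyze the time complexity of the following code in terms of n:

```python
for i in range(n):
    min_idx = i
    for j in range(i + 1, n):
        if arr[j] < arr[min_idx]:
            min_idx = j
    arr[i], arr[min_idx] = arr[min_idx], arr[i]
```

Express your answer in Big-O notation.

This is Selection sort. Time complexity: O(n²).

Answer: O(n²)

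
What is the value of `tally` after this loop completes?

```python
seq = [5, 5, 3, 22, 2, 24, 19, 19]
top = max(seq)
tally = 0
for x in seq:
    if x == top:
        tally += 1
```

Count of max value 24 in [5, 5, 3, 22, 2, 24, 19, 19]
`tally` takes the values: 0 → 1

Answer: 1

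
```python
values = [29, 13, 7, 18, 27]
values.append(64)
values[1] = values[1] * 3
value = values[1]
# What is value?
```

Trace:
`values = [29, 13, 7, 18, 27]` → values = [29, 13, 7, 18, 27]
`values.append(64)` → values = [29, 13, 7, 18, 27, 64]
`values[1] = values[1] * 3` → values = [29, 39, 7, 18, 27, 64]
`value = values[1]` → value = 39
So value = 39

Answer: 39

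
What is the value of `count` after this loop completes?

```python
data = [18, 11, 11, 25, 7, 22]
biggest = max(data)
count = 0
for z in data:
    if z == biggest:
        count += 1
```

Count of max value 25 in [18, 11, 11, 25, 7, 22]
`count` takes the values: 0 → 1

Answer: 1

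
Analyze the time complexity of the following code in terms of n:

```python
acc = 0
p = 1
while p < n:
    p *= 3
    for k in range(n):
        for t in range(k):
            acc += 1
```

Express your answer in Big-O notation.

Each loop level contributes: log n × n × n. Multiplying the contributions gives O(n^2 log n).

Answer: O(n^2 log n)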